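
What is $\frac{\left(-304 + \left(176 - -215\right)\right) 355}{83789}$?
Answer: $\frac{30885}{83789} \approx 0.3686$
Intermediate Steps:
$\frac{\left(-304 + \left(176 - -215\right)\right) 355}{83789} = \left(-304 + \left(176 + 215\right)\right) 355 \cdot \frac{1}{83789} = \left(-304 + 391\right) 355 \cdot \frac{1}{83789} = 87 \cdot 355 \cdot \frac{1}{83789} = 30885 \cdot \frac{1}{83789} = \frac{30885}{83789}$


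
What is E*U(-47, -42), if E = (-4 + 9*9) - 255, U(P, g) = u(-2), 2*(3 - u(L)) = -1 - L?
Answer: -445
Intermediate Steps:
u(L) = 7/2 + L/2 (u(L) = 3 - (-1 - L)/2 = 3 + (½ + L/2) = 7/2 + L/2)
U(P, g) = 5/2 (U(P, g) = 7/2 + (½)*(-2) = 7/2 - 1 = 5/2)
E = -178 (E = (-4 + 81) - 255 = 77 - 255 = -178)
E*U(-47, -42) = -178*5/2 = -445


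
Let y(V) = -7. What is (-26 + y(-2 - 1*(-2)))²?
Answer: 1089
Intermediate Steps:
(-26 + y(-2 - 1*(-2)))² = (-26 - 7)² = (-33)² = 1089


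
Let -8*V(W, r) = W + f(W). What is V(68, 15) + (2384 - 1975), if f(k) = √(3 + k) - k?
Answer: 409 - √71/8 ≈ 407.95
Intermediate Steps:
V(W, r) = -√(3 + W)/8 (V(W, r) = -(W + (√(3 + W) - W))/8 = -√(3 + W)/8)
V(68, 15) + (2384 - 1975) = -√(3 + 68)/8 + (2384 - 1975) = -√71/8 + 409 = 409 - √71/8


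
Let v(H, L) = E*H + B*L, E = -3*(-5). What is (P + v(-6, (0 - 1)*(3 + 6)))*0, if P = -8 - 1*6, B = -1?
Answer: 0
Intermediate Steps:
P = -14 (P = -8 - 6 = -14)
E = 15
v(H, L) = -L + 15*H (v(H, L) = 15*H - L = -L + 15*H)
(P + v(-6, (0 - 1)*(3 + 6)))*0 = (-14 + (-(0 - 1)*(3 + 6) + 15*(-6)))*0 = (-14 + (-(-1)*9 - 90))*0 = (-14 + (-1*(-9) - 90))*0 = (-14 + (9 - 90))*0 = (-14 - 81)*0 = -95*0 = 0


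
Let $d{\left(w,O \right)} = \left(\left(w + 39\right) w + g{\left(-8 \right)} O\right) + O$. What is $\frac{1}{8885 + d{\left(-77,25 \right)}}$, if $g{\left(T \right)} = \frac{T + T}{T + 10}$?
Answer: $\frac{1}{11636} \approx 8.594 \cdot 10^{-5}$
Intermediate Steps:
$g{\left(T \right)} = \frac{2 T}{10 + T}$
$d{\left(w,O \right)} = - 7 O + w \left(39 + w\right)$ ($d{\left(w,O \right)} = \left(\left(w + 39\right) w + 2 \left(-8\right) \frac{1}{10 - 8} O\right) + O = \left(\left(39 + w\right) w + 2 \left(-8\right) \frac{1}{2} O\right) + O = \left(w \left(39 + w\right) + 2 \left(-8\right) \frac{1}{2} O\right) + O = \left(w \left(39 + w\right) - 8 O\right) + O = \left(- 8 O + w \left(39 + w\right)\right) + O = - 7 O + w \left(39 + w\right)$)
$\frac{1}{8885 + d{\left(-77,25 \right)}} = \frac{1}{8885 + \left(\left(-77\right)^{2} - 175 + 39 \left(-77\right)\right)} = \frac{1}{8885 - -2751} = \frac{1}{8885 + 2751} = \frac{1}{11636}$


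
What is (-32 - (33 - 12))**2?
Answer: 2809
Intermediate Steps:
(-32 - (33 - 12))**2 = (-32 - 1*21)**2 = (-32 - 21)**2 = (-53)**2 = 2809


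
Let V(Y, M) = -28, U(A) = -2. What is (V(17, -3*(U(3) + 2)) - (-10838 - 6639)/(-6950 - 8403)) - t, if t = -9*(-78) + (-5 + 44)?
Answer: -11823934/15353 ≈ -770.14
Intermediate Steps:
t = 741 (t = 702 + 39 = 741)
(V(17, -3*(U(3) + 2)) - (-10838 - 6639)/(-6950 - 8403)) - t = (-28 - (-10838 - 6639)/(-6950 - 8403)) - 1*741 = (-28 - (-17477)/(-15353)) - 741 = (-28 - (-17477)*(-1)/15353) - 741 = (-28 - 1*17477/15353) - 741 = (-28 - 17477/15353) - 741 = -447361/15353 - 741 = -11823934/15353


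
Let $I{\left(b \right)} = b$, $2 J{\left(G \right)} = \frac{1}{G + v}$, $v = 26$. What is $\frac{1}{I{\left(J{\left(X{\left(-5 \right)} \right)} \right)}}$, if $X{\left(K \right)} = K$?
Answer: $42$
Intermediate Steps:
$J{\left(G \right)} = \frac{1}{2 \left(26 + G\right)}$ ($J{\left(G \right)} = \frac{1}{2 \left(G + 26\right)} = \frac{1}{2 \left(26 + G\right)}$)
$\frac{1}{I{\left(J{\left(X{\left(-5 \right)} \right)} \right)}} = \frac{1}{\frac{1}{2} \frac{1}{26 - 5}} = \frac{1}{\frac{1}{2} \cdot \frac{1}{21}} = \frac{1}{\frac{1}{42}} = 42$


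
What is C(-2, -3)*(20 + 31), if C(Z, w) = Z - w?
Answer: 51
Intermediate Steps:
C(-2, -3)*(20 + 31) = (-2 - 1*(-3))*(20 + 31) = (-2 + 3)*51 = 1*51 = 51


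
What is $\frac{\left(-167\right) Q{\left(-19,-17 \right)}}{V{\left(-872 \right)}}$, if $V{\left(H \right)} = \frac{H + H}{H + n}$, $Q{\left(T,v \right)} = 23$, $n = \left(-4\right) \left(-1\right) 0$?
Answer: $- \frac{3841}{2} \approx -1920.5$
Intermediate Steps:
$n = 0$ ($n = 4 \cdot 0 = 0$)
$V{\left(H \right)} = 2$ ($V{\left(H \right)} = \frac{H + H}{H + 0} = \frac{2 H}{H} = 2$)
$\frac{\left(-167\right) Q{\left(-19,-17 \right)}}{V{\left(-872 \right)}} = \frac{\left(-167\right) 23}{2} = \left(-3841\right) \frac{1}{2} = - \frac{3841}{2}$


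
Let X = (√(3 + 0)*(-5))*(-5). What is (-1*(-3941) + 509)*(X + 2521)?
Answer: 11218450 + 111250*√3 ≈ 1.1411e+7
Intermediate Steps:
X = 25*√3 (X = (√3*(-5))*(-5) = -5*√3*(-5) = 25*√3 ≈ 43.301)
(-1*(-3941) + 509)*(X + 2521) = (-1*(-3941) + 509)*(25*√3 + 2521) = (3941 + 509)*(2521 + 25*√3) = 4450*(2521 + 25*√3) = 11218450 + 111250*√3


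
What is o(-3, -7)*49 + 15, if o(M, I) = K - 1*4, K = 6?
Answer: 113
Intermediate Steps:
o(M, I) = 2 (o(M, I) = 6 - 1*4 = 6 - 4 = 2)
o(-3, -7)*49 + 15 = 2*49 + 15 = 98 + 15 = 113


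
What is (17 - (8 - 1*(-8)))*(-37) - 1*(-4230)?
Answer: 4193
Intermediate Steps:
(17 - (8 - 1*(-8)))*(-37) - 1*(-4230) = (17 - (8 + 8))*(-37) + 4230 = (17 - 1*16)*(-37) + 4230 = (17 - 16)*(-37) + 4230 = 1*(-37) + 4230 = -37 + 4230 = 4193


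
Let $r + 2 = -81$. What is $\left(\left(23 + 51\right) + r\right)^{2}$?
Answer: $81$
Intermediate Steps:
$r = -83$ ($r = -2 - 81 = -83$)
$\left(\left(23 + 51\right) + r\right)^{2} = \left(\left(23 + 51\right) - 83\right)^{2} = \left(74 - 83\right)^{2} = \left(-9\right)^{2} = 81$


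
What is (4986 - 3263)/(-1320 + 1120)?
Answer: -1723/200 ≈ -8.6150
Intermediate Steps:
(4986 - 3263)/(-1320 + 1120) = 1723/(-200) = 1723*(-1/200) = -1723/200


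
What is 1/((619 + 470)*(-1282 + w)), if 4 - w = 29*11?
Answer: -1/1739133 ≈ -5.7500e-7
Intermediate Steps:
w = -315 (w = 4 - 29*11 = 4 - 1*319 = 4 - 319 = -315)
1/((619 + 470)*(-1282 + w)) = 1/((619 + 470)*(-1282 - 315)) = 1/(1089*(-1597)) = 1/(-1739133) = -1/1739133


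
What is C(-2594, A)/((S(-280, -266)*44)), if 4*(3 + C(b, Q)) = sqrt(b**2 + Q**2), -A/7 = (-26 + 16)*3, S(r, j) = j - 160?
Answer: 1/6248 - sqrt(1693234)/37488 ≈ -0.034551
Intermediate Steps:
S(r, j) = -160 + j
A = 210 (A = -7*(-26 + 16)*3 = -(-70)*3 = -7*(-30) = 210)
C(b, Q) = -3 + sqrt(Q**2 + b**2)/4 (C(b, Q) = -3 + sqrt(b**2 + Q**2)/4 = -3 + sqrt(Q**2 + b**2)/4)
C(-2594, A)/((S(-280, -266)*44)) = (-3 + sqrt(210**2 + (-2594)**2)/4)/(((-160 - 266)*44)) = (-3 + sqrt(44100 + 6728836)/4)/((-426*44)) = (-3 + sqrt(6772936)/4)/(-18744) = (-3 + (2*sqrt(1693234))/4)*(-1/18744) = (-3 + sqrt(1693234)/2)*(-1/18744) = 1/6248 - sqrt(1693234)/37488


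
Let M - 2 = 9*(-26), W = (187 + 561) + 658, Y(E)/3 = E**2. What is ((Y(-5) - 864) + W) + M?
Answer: 385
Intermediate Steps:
Y(E) = 3*E**2
W = 1406 (W = 748 + 658 = 1406)
M = -232 (M = 2 + 9*(-26) = 2 - 234 = -232)
((Y(-5) - 864) + W) + M = ((3*(-5)**2 - 864) + 1406) - 232 = ((3*25 - 864) + 1406) - 232 = ((75 - 864) + 1406) - 232 = (-789 + 1406) - 232 = 617 - 232 = 385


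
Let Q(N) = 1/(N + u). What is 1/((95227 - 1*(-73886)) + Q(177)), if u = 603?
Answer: 780/131908141 ≈ 5.9132e-6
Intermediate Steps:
Q(N) = 1/(603 + N) (Q(N) = 1/(N + 603) = 1/(603 + N))
1/((95227 - 1*(-73886)) + Q(177)) = 1/((95227 - 1*(-73886)) + 1/(603 + 177)) = 1/((95227 + 73886) + 1/780) = 1/(169113 + 1/780) = 1/(131908141/780) = 780/131908141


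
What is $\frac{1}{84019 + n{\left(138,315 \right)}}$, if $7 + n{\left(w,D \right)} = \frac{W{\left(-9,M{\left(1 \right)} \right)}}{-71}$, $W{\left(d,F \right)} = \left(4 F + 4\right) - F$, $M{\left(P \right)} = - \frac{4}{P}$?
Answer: $\frac{71}{5964860} \approx 1.1903 \cdot 10^{-5}$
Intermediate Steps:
$W{\left(d,F \right)} = 4 + 3 F$ ($W{\left(d,F \right)} = \left(4 + 4 F\right) - F = 4 + 3 F$)
$n{\left(w,D \right)} = - \frac{489}{71}$ ($n{\left(w,D \right)} = -7 + \frac{4 + 3 \left(- \frac{4}{1}\right)}{-71} = -7 + \left(4 + 3 \left(\left(-4\right) 1\right)\right) \left(- \frac{1}{71}\right) = -7 + \left(4 + 3 \left(-4\right)\right) \left(- \frac{1}{71}\right) = -7 + \left(4 - 12\right) \left(- \frac{1}{71}\right) = -7 - - \frac{8}{71} = -7 + \frac{8}{71} = - \frac{489}{71}$)
$\frac{1}{84019 + n{\left(138,315 \right)}} = \frac{1}{84019 - \frac{489}{71}} = \frac{1}{\frac{5964860}{71}} = \frac{71}{5964860}$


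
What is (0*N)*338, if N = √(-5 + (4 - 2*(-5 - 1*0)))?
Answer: 0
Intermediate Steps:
N = 3 (N = √(-5 + (4 - 2*(-5 + 0))) = √(-5 + (4 - 2*(-5))) = √(-5 + (4 + 10)) = √(-5 + 14) = √9 = 3)
(0*N)*338 = (0*3)*338 = 0*338 = 0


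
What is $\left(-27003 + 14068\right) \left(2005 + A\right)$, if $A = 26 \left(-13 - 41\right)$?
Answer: $-7773935$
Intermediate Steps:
$A = -1404$ ($A = 26 \left(-54\right) = -1404$)
$\left(-27003 + 14068\right) \left(2005 + A\right) = \left(-27003 + 14068\right) \left(2005 - 1404\right) = \left(-12935\right) 601 = -7773935$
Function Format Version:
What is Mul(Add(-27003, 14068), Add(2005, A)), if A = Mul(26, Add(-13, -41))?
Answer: -7773935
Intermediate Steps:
A = -1404 (A = Mul(26, -54) = -1404)
Mul(Add(-27003, 14068), Add(2005, A)) = Mul(Add(-27003, 14068), Add(2005, -1404)) = Mul(-12935, 601) = -7773935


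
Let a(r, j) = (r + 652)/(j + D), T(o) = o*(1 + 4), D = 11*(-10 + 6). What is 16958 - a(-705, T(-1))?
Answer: 830889/49 ≈ 16957.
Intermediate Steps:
D = -44 (D = 11*(-4) = -44)
T(o) = 5*o (T(o) = o*5 = 5*o)
a(r, j) = (652 + r)/(-44 + j) (a(r, j) = (r + 652)/(j - 44) = (652 + r)/(-44 + j))
16958 - a(-705, T(-1)) = 16958 - (652 - 705)/(-44 + 5*(-1)) = 16958 - (-53)/(-44 - 5) = 16958 - (-53)/(-49) = 16958 - (-1)*(-53)/49 = 16958 - 1*53/49 = 16958 - 53/49 = 830889/49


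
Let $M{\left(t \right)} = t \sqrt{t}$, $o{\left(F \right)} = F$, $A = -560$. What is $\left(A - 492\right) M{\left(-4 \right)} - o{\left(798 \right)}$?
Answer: $-798 + 8416 i \approx -798.0 + 8416.0 i$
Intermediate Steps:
$M{\left(t \right)} = t^{\frac{3}{2}}$
$\left(A - 492\right) M{\left(-4 \right)} - o{\left(798 \right)} = \left(-560 - 492\right) \left(-4\right)^{\frac{3}{2}} - 798 = - 1052 \left(- 8 i\right) - 798 = 8416 i - 798 = -798 + 8416 i$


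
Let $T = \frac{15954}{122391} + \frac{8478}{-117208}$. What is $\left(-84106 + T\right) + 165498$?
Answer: $\frac{194597617161685}{2390867388} \approx 81392.0$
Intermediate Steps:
$T = \frac{138717589}{2390867388}$ ($T = 15954 \cdot \frac{1}{122391} + 8478 \left(- \frac{1}{117208}\right) = \frac{5318}{40797} - \frac{4239}{58604} = \frac{138717589}{2390867388} \approx 0.05802$)
$\left(-84106 + T\right) + 165498 = \left(-84106 + \frac{138717589}{2390867388}\right) + 165498 = - \frac{201086153817539}{2390867388} + 165498 = \frac{194597617161685}{2390867388}$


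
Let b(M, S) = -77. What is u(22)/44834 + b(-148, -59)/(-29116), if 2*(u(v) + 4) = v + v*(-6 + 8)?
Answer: 74079/22506668 ≈ 0.0032914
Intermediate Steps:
u(v) = -4 + 3*v/2 (u(v) = -4 + (v + v*(-6 + 8))/2 = -4 + (v + v*2)/2 = -4 + (v + 2*v)/2 = -4 + (3*v)/2 = -4 + 3*v/2)
u(22)/44834 + b(-148, -59)/(-29116) = (-4 + (3/2)*22)/44834 - 77/(-29116) = (-4 + 33)*(1/44834) - 77*(-1/29116) = 29*(1/44834) + 77/29116 = 1/1546 + 77/29116 = 74079/22506668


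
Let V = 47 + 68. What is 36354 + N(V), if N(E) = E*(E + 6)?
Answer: 50269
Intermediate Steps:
V = 115
N(E) = E*(6 + E)
36354 + N(V) = 36354 + 115*(6 + 115) = 36354 + 115*121 = 36354 + 13915 = 50269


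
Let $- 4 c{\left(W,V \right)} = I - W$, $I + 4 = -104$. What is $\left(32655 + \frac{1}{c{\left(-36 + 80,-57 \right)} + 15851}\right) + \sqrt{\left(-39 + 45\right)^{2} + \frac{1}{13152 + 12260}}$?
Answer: $\frac{518855296}{15889} + \frac{\sqrt{5811934049}}{12706} \approx 32661.0$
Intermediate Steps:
$I = -108$ ($I = -4 - 104 = -108$)
$c{\left(W,V \right)} = 27 + \frac{W}{4}$ ($c{\left(W,V \right)} = - \frac{-108 - W}{4} = 27 + \frac{W}{4}$)
$\left(32655 + \frac{1}{c{\left(-36 + 80,-57 \right)} + 15851}\right) + \sqrt{\left(-39 + 45\right)^{2} + \frac{1}{13152 + 12260}} = \left(32655 + \frac{1}{\left(27 + \frac{-36 + 80}{4}\right) + 15851}\right) + \sqrt{\left(-39 + 45\right)^{2} + \frac{1}{13152 + 12260}} = \left(32655 + \frac{1}{\left(27 + \frac{1}{4} \cdot 44\right) + 15851}\right) + \sqrt{6^{2} + \frac{1}{25412}} = \left(32655 + \frac{1}{\left(27 + 11\right) + 15851}\right) + \sqrt{36 + \frac{1}{25412}} = \left(32655 + \frac{1}{38 + 15851}\right) + \sqrt{\frac{914833}{25412}} = \left(32655 + \frac{1}{15889}\right) + \frac{\sqrt{5811934049}}{12706} = \frac{518855296}{15889} + \frac{\sqrt{5811934049}}{12706}$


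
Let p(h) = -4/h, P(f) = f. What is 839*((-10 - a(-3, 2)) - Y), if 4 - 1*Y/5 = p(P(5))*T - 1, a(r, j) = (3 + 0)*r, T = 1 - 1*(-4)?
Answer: -38594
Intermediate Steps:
T = 5 (T = 1 + 4 = 5)
a(r, j) = 3*r
Y = 45 (Y = 20 - 5*(-4/5*5 - 1) = 20 - 5*(-4*⅕*5 - 1) = 20 - 5*(-⅘*5 - 1) = 20 - 5*(-4 - 1) = 20 - 5*(-5) = 20 + 25 = 45)
839*((-10 - a(-3, 2)) - Y) = 839*((-10 - 3*(-3)) - 1*45) = 839*((-10 - 1*(-9)) - 45) = 839*((-10 + 9) - 45) = 839*(-1 - 45) = 839*(-46) = -38594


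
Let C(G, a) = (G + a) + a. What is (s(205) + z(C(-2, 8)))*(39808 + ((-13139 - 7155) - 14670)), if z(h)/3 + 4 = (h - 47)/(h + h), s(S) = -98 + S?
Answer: 443053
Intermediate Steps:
C(G, a) = G + 2*a
z(h) = -12 + 3*(-47 + h)/(2*h) (z(h) = -12 + 3*((h - 47)/(h + h)) = -12 + 3*((-47 + h)/((2*h))) = -12 + 3*((-47 + h)*(1/(2*h))) = -12 + 3*((-47 + h)/(2*h)) = -12 + 3*(-47 + h)/(2*h))
(s(205) + z(C(-2, 8)))*(39808 + ((-13139 - 7155) - 14670)) = ((-98 + 205) + 3*(-47 - 7*(-2 + 2*8))/(2*(-2 + 2*8)))*(39808 + ((-13139 - 7155) - 14670)) = (107 + 3*(-47 - 7*(-2 + 16))/(2*(-2 + 16)))*(39808 + (-20294 - 14670)) = (107 + (3/2)*(-47 - 7*14)/14)*(39808 - 34964) = (107 + (3/2)*(1/14)*(-47 - 98))*4844 = (107 + (3/2)*(1/14)*(-145))*4844 = (107 - 435/28)*4844 = (2561/28)*4844 = 443053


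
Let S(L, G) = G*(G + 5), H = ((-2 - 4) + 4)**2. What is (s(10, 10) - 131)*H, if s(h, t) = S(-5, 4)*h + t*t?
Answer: 1316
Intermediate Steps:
H = 4 (H = (-6 + 4)**2 = (-2)**2 = 4)
S(L, G) = G*(5 + G)
s(h, t) = t**2 + 36*h (s(h, t) = (4*(5 + 4))*h + t*t = (4*9)*h + t**2 = 36*h + t**2 = t**2 + 36*h)
(s(10, 10) - 131)*H = ((10**2 + 36*10) - 131)*4 = ((100 + 360) - 131)*4 = (460 - 131)*4 = 329*4 = 1316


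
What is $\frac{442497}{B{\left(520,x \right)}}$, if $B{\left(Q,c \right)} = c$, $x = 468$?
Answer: $\frac{147499}{156} \approx 945.51$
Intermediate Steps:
$\frac{442497}{B{\left(520,x \right)}} = \frac{442497}{468} = 442497 \cdot \frac{1}{468} = \frac{147499}{156}$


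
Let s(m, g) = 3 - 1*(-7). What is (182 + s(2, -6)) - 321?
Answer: -129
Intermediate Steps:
s(m, g) = 10 (s(m, g) = 3 + 7 = 10)
(182 + s(2, -6)) - 321 = (182 + 10) - 321 = 192 - 321 = -129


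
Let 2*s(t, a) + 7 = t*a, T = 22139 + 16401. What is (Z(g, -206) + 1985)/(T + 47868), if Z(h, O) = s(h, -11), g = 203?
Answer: 865/86408 ≈ 0.010011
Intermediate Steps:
T = 38540
s(t, a) = -7/2 + a*t/2 (s(t, a) = -7/2 + (t*a)/2 = -7/2 + (a*t)/2 = -7/2 + a*t/2)
Z(h, O) = -7/2 - 11*h/2 (Z(h, O) = -7/2 + (½)*(-11)*h = -7/2 - 11*h/2)
(Z(g, -206) + 1985)/(T + 47868) = ((-7/2 - 11/2*203) + 1985)/(38540 + 47868) = ((-7/2 - 2233/2) + 1985)/86408 = (-1120 + 1985)*(1/86408) = 865*(1/86408) = 865/86408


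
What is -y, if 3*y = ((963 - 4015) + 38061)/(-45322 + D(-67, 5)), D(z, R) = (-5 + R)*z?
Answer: 35009/135966 ≈ 0.25748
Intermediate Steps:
D(z, R) = z*(-5 + R)
y = -35009/135966 (y = (((963 - 4015) + 38061)/(-45322 - 67*(-5 + 5)))/3 = ((-3052 + 38061)/(-45322 - 67*0))/3 = (35009/(-45322 + 0))/3 = (35009/(-45322))/3 = (35009*(-1/45322))/3 = (⅓)*(-35009/45322) = -35009/135966 ≈ -0.25748)
-y = -1*(-35009/135966) = 35009/135966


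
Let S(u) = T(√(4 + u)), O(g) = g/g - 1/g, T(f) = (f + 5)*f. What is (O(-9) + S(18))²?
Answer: 87814/81 + 2080*√22/9 ≈ 2168.1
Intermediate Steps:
T(f) = f*(5 + f) (T(f) = (5 + f)*f = f*(5 + f))
O(g) = 1 - 1/g
S(u) = √(4 + u)*(5 + √(4 + u))
(O(-9) + S(18))² = ((-1 - 9)/(-9) + (4 + 18 + 5*√(4 + 18)))² = (-⅑*(-10) + (4 + 18 + 5*√22))² = (10/9 + (22 + 5*√22))² = (208/9 + 5*√22)²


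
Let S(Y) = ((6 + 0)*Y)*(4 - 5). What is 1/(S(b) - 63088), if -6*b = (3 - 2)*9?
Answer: -1/63079 ≈ -1.5853e-5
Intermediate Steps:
b = -3/2 (b = -(3 - 2)*9/6 = -9/6 = -⅙*9 = -3/2 ≈ -1.5000)
S(Y) = -6*Y (S(Y) = (6*Y)*(-1) = -6*Y)
1/(S(b) - 63088) = 1/(-6*(-3/2) - 63088) = 1/(9 - 63088) = 1/(-63079) = -1/63079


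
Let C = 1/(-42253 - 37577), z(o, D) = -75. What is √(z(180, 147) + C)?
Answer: I*√53106916370/26610 ≈ 8.6602*I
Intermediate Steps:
C = -1/79830 (C = 1/(-79830) = -1/79830 ≈ -1.2527e-5)
√(z(180, 147) + C) = √(-75 - 1/79830) = √(-5987251/79830) = I*√53106916370/26610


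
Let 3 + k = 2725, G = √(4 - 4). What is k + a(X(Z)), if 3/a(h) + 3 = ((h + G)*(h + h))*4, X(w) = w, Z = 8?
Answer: 1385501/509 ≈ 2722.0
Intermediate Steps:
G = 0 (G = √0 = 0)
k = 2722 (k = -3 + 2725 = 2722)
a(h) = 3/(-3 + 8*h²) (a(h) = 3/(-3 + ((h + 0)*(h + h))*4) = 3/(-3 + (h*(2*h))*4) = 3/(-3 + (2*h²)*4) = 3/(-3 + 8*h²))
k + a(X(Z)) = 2722 + 3/(-3 + 8*8²) = 2722 + 3/(-3 + 8*64) = 2722 + 3/(-3 + 512) = 2722 + 3/509 = 1385501/509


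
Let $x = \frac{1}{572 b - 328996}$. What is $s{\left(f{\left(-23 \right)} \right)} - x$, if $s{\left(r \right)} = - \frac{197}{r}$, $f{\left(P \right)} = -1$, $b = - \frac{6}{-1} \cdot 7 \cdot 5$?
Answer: $\frac{41148573}{208876} \approx 197.0$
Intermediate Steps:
$b = 210$ ($b = \left(-6\right) \left(-1\right) 7 \cdot 5 = 6 \cdot 7 \cdot 5 = 42 \cdot 5 = 210$)
$x = - \frac{1}{208876}$ ($x = \frac{1}{572 \cdot 210 - 328996} = \frac{1}{120120 - 328996} = \frac{1}{-208876} = - \frac{1}{208876} \approx -4.7875 \cdot 10^{-6}$)
$s{\left(f{\left(-23 \right)} \right)} - x = - \frac{197}{-1} - - \frac{1}{208876} = \left(-197\right) \left(-1\right) + \frac{1}{208876} = 197 + \frac{1}{208876} = \frac{41148573}{208876}$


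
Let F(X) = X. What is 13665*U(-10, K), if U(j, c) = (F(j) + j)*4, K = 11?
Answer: -1093200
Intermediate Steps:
U(j, c) = 8*j (U(j, c) = (j + j)*4 = (2*j)*4 = 8*j)
13665*U(-10, K) = 13665*(8*(-10)) = 13665*(-80) = -1093200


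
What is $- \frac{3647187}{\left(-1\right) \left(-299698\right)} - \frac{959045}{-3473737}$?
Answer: $- \frac{12381944559409}{1041072031426} \approx -11.893$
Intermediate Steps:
$- \frac{3647187}{\left(-1\right) \left(-299698\right)} - \frac{959045}{-3473737} = - \frac{3647187}{299698} - - \frac{959045}{3473737} = \left(-3647187\right) \frac{1}{299698} + \frac{959045}{3473737} = - \frac{3647187}{299698} + \frac{959045}{3473737} = - \frac{12381944559409}{1041072031426}$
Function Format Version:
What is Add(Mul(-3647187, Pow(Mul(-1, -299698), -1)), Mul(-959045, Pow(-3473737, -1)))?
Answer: Rational(-12381944559409, 1041072031426) ≈ -11.893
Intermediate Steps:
Add(Mul(-3647187, Pow(Mul(-1, -299698), -1)), Mul(-959045, Pow(-3473737, -1))) = Add(Mul(-3647187, Pow(299698, -1)), Mul(-959045, Rational(-1, 3473737))) = Add(Mul(-3647187, Rational(1, 299698)), Rational(959045, 3473737)) = Add(Rational(-3647187, 299698), Rational(959045, 3473737)) = Rational(-12381944559409, 1041072031426)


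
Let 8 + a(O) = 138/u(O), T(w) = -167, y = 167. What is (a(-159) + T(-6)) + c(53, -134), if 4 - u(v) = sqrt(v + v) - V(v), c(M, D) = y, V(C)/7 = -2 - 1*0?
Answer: 2*(-4*sqrt(318) + 109*I)/(sqrt(318) - 10*I) ≈ -11.301 + 5.8873*I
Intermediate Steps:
V(C) = -14 (V(C) = 7*(-2 - 1*0) = 7*(-2 + 0) = 7*(-2) = -14)
c(M, D) = 167
u(v) = -10 - sqrt(2)*sqrt(v) (u(v) = 4 - (sqrt(v + v) - 1*(-14)) = 4 - (sqrt(2*v) + 14) = 4 - (sqrt(2)*sqrt(v) + 14) = 4 - (14 + sqrt(2)*sqrt(v)) = 4 + (-14 - sqrt(2)*sqrt(v)) = -10 - sqrt(2)*sqrt(v))
a(O) = -8 + 138/(-10 - sqrt(2)*sqrt(O))
(a(-159) + T(-6)) + c(53, -134) = (2*(-109 - 4*sqrt(2)*sqrt(-159))/(10 + sqrt(2)*sqrt(-159)) - 167) + 167 = (2*(-109 - 4*sqrt(2)*I*sqrt(159))/(10 + sqrt(2)*(I*sqrt(159))) - 167) + 167 = (2*(-109 - 4*I*sqrt(318))/(10 + I*sqrt(318)) - 167) + 167 = (-167 + 2*(-109 - 4*I*sqrt(318))/(10 + I*sqrt(318))) + 167 = 2*(-109 - 4*I*sqrt(318))/(10 + I*sqrt(318))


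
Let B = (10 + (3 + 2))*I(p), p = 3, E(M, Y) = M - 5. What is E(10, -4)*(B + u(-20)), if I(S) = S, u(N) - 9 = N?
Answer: 170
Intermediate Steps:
E(M, Y) = -5 + M
u(N) = 9 + N
B = 45 (B = (10 + (3 + 2))*3 = (10 + 5)*3 = 15*3 = 45)
E(10, -4)*(B + u(-20)) = (-5 + 10)*(45 + (9 - 20)) = 5*(45 - 11) = 5*34 = 170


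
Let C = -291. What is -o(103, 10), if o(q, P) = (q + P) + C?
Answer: 178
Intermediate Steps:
o(q, P) = -291 + P + q (o(q, P) = (q + P) - 291 = (P + q) - 291 = -291 + P + q)
-o(103, 10) = -(-291 + 10 + 103) = -1*(-178) = 178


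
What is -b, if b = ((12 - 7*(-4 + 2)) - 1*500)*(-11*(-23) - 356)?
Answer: -48822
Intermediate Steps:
b = 48822 (b = ((12 - 7*(-2)) - 500)*(253 - 356) = ((12 + 14) - 500)*(-103) = (26 - 500)*(-103) = -474*(-103) = 48822)
-b = -1*48822 = -48822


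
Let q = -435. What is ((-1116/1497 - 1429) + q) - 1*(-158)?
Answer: -851666/499 ≈ -1706.7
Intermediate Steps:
((-1116/1497 - 1429) + q) - 1*(-158) = ((-1116/1497 - 1429) - 435) - 1*(-158) = ((-1116*1/1497 - 1429) - 435) + 158 = ((-372/499 - 1429) - 435) + 158 = (-713443/499 - 435) + 158 = -930508/499 + 158 = -851666/499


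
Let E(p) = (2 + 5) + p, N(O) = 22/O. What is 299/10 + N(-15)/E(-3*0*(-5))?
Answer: 1247/42 ≈ 29.690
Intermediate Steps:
E(p) = 7 + p
299/10 + N(-15)/E(-3*0*(-5)) = 299/10 + (22/(-15))/(7 - 3*0*(-5)) = 299*(1/10) + (22*(-1/15))/(7 + 0*(-5)) = 299/10 - 22/(15*(7 + 0)) = 299/10 - 22/15/7 = 299/10 - 22/15*1/7 = 299/10 - 22/105 = 1247/42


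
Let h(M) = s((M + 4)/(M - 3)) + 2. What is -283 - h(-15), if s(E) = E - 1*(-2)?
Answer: -5177/18 ≈ -287.61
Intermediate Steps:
s(E) = 2 + E (s(E) = E + 2 = 2 + E)
h(M) = 4 + (4 + M)/(-3 + M) (h(M) = (2 + (M + 4)/(M - 3)) + 2 = (2 + (4 + M)/(-3 + M)) + 2 = 4 + (4 + M)/(-3 + M))
-283 - h(-15) = -283 - (-8 + 5*(-15))/(-3 - 15) = -283 - (-8 - 75)/(-18) = -283 - (-1)*(-83)/18 = -283 - 1*83/18 = -283 - 83/18 = -5177/18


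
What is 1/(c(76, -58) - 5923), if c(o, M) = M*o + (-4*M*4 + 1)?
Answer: -1/9402 ≈ -0.00010636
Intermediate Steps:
c(o, M) = 1 - 16*M + M*o (c(o, M) = M*o + (-16*M + 1) = M*o + (1 - 16*M) = 1 - 16*M + M*o)
1/(c(76, -58) - 5923) = 1/((1 - 16*(-58) - 58*76) - 5923) = 1/((1 + 928 - 4408) - 5923) = 1/(-3479 - 5923) = 1/(-9402) = -1/9402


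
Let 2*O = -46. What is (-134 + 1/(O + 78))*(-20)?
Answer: 29476/11 ≈ 2679.6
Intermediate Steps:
O = -23 (O = (1/2)*(-46) = -23)
(-134 + 1/(O + 78))*(-20) = (-134 + 1/(-23 + 78))*(-20) = (-134 + 1/55)*(-20) = -7369/55*(-20) = 29476/11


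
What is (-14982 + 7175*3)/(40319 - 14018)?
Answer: 2181/8767 ≈ 0.24877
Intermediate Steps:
(-14982 + 7175*3)/(40319 - 14018) = (-14982 + 21525)/26301 = 6543*(1/26301) = 2181/8767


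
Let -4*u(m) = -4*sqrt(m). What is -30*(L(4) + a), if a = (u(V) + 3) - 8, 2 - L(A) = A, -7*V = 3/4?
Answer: 210 - 15*I*sqrt(21)/7 ≈ 210.0 - 9.8198*I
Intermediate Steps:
V = -3/28 (V = -3/(7*4) = -1/7*3/4 = -3/28 ≈ -0.10714)
u(m) = sqrt(m) (u(m) = -(-1)*sqrt(m) = sqrt(m))
L(A) = 2 - A
a = -5 + I*sqrt(21)/14 (a = (sqrt(-3/28) + 3) - 8 = (I*sqrt(21)/14 + 3) - 8 = (3 + I*sqrt(21)/14) - 8 = -5 + I*sqrt(21)/14 ≈ -5.0 + 0.32733*I)
-30*(L(4) + a) = -30*((2 - 1*4) + (-5 + I*sqrt(21)/14)) = -30*((2 - 4) + (-5 + I*sqrt(21)/14)) = -30*(-2 + (-5 + I*sqrt(21)/14)) = -30*(-7 + I*sqrt(21)/14) = 210 - 15*I*sqrt(21)/7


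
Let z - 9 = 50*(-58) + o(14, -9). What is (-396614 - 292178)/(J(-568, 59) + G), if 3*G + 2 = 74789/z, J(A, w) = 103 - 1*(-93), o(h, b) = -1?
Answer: -5975959392/1619923 ≈ -3689.0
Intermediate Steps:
z = -2892 (z = 9 + (50*(-58) - 1) = 9 + (-2900 - 1) = 9 - 2901 = -2892)
J(A, w) = 196 (J(A, w) = 103 + 93 = 196)
G = -80573/8676 (G = -⅔ + (74789/(-2892))/3 = -⅔ + (74789*(-1/2892))/3 = -⅔ + (⅓)*(-74789/2892) = -⅔ - 74789/8676 = -80573/8676 ≈ -9.2869)
(-396614 - 292178)/(J(-568, 59) + G) = (-396614 - 292178)/(196 - 80573/8676) = -688792/1619923/8676 = -688792*8676/1619923 = -5975959392/1619923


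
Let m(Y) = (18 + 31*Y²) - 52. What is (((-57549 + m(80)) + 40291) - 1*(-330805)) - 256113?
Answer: 255800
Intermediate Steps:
m(Y) = -34 + 31*Y²
(((-57549 + m(80)) + 40291) - 1*(-330805)) - 256113 = (((-57549 + (-34 + 31*80²)) + 40291) - 1*(-330805)) - 256113 = (((-57549 + (-34 + 31*6400)) + 40291) + 330805) - 256113 = (((-57549 + (-34 + 198400)) + 40291) + 330805) - 256113 = (((-57549 + 198366) + 40291) + 330805) - 256113 = ((140817 + 40291) + 330805) - 256113 = (181108 + 330805) - 256113 = 511913 - 256113 = 255800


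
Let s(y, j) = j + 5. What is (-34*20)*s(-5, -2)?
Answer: -2040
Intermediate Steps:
s(y, j) = 5 + j
(-34*20)*s(-5, -2) = (-34*20)*(5 - 2) = -680*3 = -2040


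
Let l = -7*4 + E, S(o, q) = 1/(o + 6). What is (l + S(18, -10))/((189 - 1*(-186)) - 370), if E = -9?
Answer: -887/120 ≈ -7.3917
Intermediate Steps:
S(o, q) = 1/(6 + o)
l = -37 (l = -7*4 - 9 = -28 - 9 = -37)
(l + S(18, -10))/((189 - 1*(-186)) - 370) = (-37 + 1/(6 + 18))/((189 - 1*(-186)) - 370) = (-37 + 1/24)/((189 + 186) - 370) = (-37 + 1/24)/(375 - 370) = -887/24/5 = -887/24*1/5 = -887/120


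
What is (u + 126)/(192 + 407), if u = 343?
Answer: 469/599 ≈ 0.78297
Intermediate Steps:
(u + 126)/(192 + 407) = (343 + 126)/(192 + 407) = 469/599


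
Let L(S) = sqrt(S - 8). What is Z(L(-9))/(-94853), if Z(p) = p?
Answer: -I*sqrt(17)/94853 ≈ -4.3468e-5*I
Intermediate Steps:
L(S) = sqrt(-8 + S)
Z(L(-9))/(-94853) = sqrt(-8 - 9)/(-94853) = sqrt(-17)*(-1/94853) = (I*sqrt(17))*(-1/94853) = -I*sqrt(17)/94853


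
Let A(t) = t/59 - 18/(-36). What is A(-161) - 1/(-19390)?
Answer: -1274863/572005 ≈ -2.2288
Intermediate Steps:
A(t) = ½ + t/59 (A(t) = t*(1/59) - 18*(-1/36) = t/59 + ½ = ½ + t/59)
A(-161) - 1/(-19390) = (½ + (1/59)*(-161)) - 1/(-19390) = (½ - 161/59) - 1*(-1/19390) = -263/118 + 1/19390 = -1274863/572005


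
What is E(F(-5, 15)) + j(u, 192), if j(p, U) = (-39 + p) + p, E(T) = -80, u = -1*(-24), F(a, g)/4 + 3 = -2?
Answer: -71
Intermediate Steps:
F(a, g) = -20 (F(a, g) = -12 + 4*(-2) = -12 - 8 = -20)
u = 24
j(p, U) = -39 + 2*p
E(F(-5, 15)) + j(u, 192) = -80 + (-39 + 2*24) = -80 + (-39 + 48) = -80 + 9 = -71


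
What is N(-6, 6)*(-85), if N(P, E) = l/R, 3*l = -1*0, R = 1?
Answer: 0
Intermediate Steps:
l = 0 (l = (-1*0)/3 = (1/3)*0 = 0)
N(P, E) = 0 (N(P, E) = 0/1 = 0*1 = 0)
N(-6, 6)*(-85) = 0*(-85) = 0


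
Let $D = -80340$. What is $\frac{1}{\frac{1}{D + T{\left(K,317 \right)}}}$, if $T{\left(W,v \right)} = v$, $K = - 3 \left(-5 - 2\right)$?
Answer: $-80023$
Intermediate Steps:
$K = 21$ ($K = \left(-3\right) \left(-7\right) = 21$)
$\frac{1}{\frac{1}{D + T{\left(K,317 \right)}}} = \frac{1}{\frac{1}{-80340 + 317}} = \frac{1}{\frac{1}{-80023}} = \frac{1}{- \frac{1}{80023}} = -80023$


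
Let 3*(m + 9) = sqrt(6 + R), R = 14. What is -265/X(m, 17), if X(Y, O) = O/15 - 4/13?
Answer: -51675/161 ≈ -320.96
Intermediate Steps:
m = -9 + 2*sqrt(5)/3 (m = -9 + sqrt(6 + 14)/3 = -9 + sqrt(20)/3 = -9 + (2*sqrt(5))/3 = -9 + 2*sqrt(5)/3 ≈ -7.5093)
X(Y, O) = -4/13 + O/15 (X(Y, O) = O*(1/15) - 4*1/13 = O/15 - 4/13 = -4/13 + O/15)
-265/X(m, 17) = -265/(-4/13 + (1/15)*17) = -265/(-4/13 + 17/15) = -265/161/195 = -265*195/161 = -51675/161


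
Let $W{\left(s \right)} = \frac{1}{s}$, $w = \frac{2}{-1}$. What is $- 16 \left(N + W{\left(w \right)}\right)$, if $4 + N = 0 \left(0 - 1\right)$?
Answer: $72$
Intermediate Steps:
$w = -2$ ($w = 2 \left(-1\right) = -2$)
$N = -4$ ($N = -4 + 0 \left(0 - 1\right) = -4 + 0 \left(-1\right) = -4 + 0 = -4$)
$- 16 \left(N + W{\left(w \right)}\right) = - 16 \left(-4 + \frac{1}{-2}\right) = - 16 \left(-4 - \frac{1}{2}\right) = \left(-16\right) \left(- \frac{9}{2}\right) = 72$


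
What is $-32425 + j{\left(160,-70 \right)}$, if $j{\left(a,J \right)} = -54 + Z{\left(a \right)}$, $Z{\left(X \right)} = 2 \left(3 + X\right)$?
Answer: $-32153$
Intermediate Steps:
$Z{\left(X \right)} = 6 + 2 X$
$j{\left(a,J \right)} = -48 + 2 a$ ($j{\left(a,J \right)} = -54 + \left(6 + 2 a\right) = -48 + 2 a$)
$-32425 + j{\left(160,-70 \right)} = -32425 + \left(-48 + 2 \cdot 160\right) = -32425 + \left(-48 + 320\right) = -32425 + 272 = -32153$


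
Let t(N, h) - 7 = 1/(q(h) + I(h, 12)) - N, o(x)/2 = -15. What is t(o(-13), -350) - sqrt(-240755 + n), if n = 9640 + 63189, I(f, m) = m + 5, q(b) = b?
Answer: 12320/333 - I*sqrt(167926) ≈ 36.997 - 409.79*I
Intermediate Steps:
o(x) = -30 (o(x) = 2*(-15) = -30)
I(f, m) = 5 + m
n = 72829
t(N, h) = 7 + 1/(17 + h) - N (t(N, h) = 7 + (1/(h + (5 + 12)) - N) = 7 + (1/(h + 17) - N) = 7 + (1/(17 + h) - N) = 7 + 1/(17 + h) - N)
t(o(-13), -350) - sqrt(-240755 + n) = (120 - 17*(-30) + 7*(-350) - 1*(-30)*(-350))/(17 - 350) - sqrt(-240755 + 72829) = (120 + 510 - 2450 - 10500)/(-333) - sqrt(-167926) = -1/333*(-12320) - I*sqrt(167926) = 12320/333 - I*sqrt(167926)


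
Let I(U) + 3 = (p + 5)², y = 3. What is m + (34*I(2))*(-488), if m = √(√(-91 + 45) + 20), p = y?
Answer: -1012112 + √(20 + I*√46) ≈ -1.0121e+6 + 0.7479*I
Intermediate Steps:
p = 3
I(U) = 61 (I(U) = -3 + (3 + 5)² = -3 + 8² = -3 + 64 = 61)
m = √(20 + I*√46) (m = √(√(-46) + 20) = √(I*√46 + 20) = √(20 + I*√46) ≈ 4.5342 + 0.7479*I)
m + (34*I(2))*(-488) = √(20 + I*√46) + (34*61)*(-488) = √(20 + I*√46) + 2074*(-488) = √(20 + I*√46) - 1012112 = -1012112 + √(20 + I*√46)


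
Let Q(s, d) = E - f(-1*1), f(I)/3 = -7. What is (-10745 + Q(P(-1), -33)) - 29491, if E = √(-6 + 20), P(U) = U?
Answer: -40215 + √14 ≈ -40211.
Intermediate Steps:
f(I) = -21 (f(I) = 3*(-7) = -21)
E = √14 ≈ 3.7417
Q(s, d) = 21 + √14 (Q(s, d) = √14 - 1*(-21) = √14 + 21 = 21 + √14)
(-10745 + Q(P(-1), -33)) - 29491 = (-10745 + (21 + √14)) - 29491 = (-10724 + √14) - 29491 = -40215 + √14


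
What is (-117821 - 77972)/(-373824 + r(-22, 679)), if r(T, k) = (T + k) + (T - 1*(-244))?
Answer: 195793/372945 ≈ 0.52499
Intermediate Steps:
r(T, k) = 244 + k + 2*T (r(T, k) = (T + k) + (T + 244) = (T + k) + (244 + T) = 244 + k + 2*T)
(-117821 - 77972)/(-373824 + r(-22, 679)) = (-117821 - 77972)/(-373824 + (244 + 679 + 2*(-22))) = -195793/(-373824 + (244 + 679 - 44)) = -195793/(-373824 + 879) = -195793/(-372945) = -195793*(-1/372945) = 195793/372945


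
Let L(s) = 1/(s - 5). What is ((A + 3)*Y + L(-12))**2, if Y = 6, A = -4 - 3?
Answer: 167281/289 ≈ 578.83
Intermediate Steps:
A = -7
L(s) = 1/(-5 + s)
((A + 3)*Y + L(-12))**2 = ((-7 + 3)*6 + 1/(-5 - 12))**2 = (-4*6 + 1/(-17))**2 = (-24 - 1/17)**2 = (-409/17)**2 = 167281/289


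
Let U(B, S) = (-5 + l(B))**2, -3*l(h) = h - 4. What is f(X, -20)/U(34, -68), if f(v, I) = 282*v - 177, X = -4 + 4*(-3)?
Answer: -521/25 ≈ -20.840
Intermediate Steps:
l(h) = 4/3 - h/3 (l(h) = -(h - 4)/3 = -(-4 + h)/3 = 4/3 - h/3)
U(B, S) = (-11/3 - B/3)**2 (U(B, S) = (-5 + (4/3 - B/3))**2 = (-11/3 - B/3)**2)
X = -16 (X = -4 - 12 = -16)
f(v, I) = -177 + 282*v
f(X, -20)/U(34, -68) = (-177 + 282*(-16))/(((11 + 34)**2/9)) = (-177 - 4512)/(((1/9)*45**2)) = -4689/((1/9)*2025) = -4689/225 = -4689*1/225 = -521/25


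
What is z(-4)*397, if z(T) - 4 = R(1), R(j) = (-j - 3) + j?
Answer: 397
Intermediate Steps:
R(j) = -3 (R(j) = (-3 - j) + j = -3)
z(T) = 1 (z(T) = 4 - 3 = 1)
z(-4)*397 = 1*397 = 397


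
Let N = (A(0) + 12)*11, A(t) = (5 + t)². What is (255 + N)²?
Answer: 438244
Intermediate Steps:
N = 407 (N = ((5 + 0)² + 12)*11 = (5² + 12)*11 = (25 + 12)*11 = 37*11 = 407)
(255 + N)² = (255 + 407)² = 662² = 438244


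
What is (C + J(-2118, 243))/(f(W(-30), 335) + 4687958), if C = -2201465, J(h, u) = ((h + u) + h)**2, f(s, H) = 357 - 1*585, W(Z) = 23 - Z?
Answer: 6871292/2343865 ≈ 2.9316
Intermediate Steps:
f(s, H) = -228 (f(s, H) = 357 - 585 = -228)
J(h, u) = (u + 2*h)**2
(C + J(-2118, 243))/(f(W(-30), 335) + 4687958) = (-2201465 + (243 + 2*(-2118))**2)/(-228 + 4687958) = (-2201465 + (243 - 4236)**2)/4687730 = (-2201465 + (-3993)**2)*(1/4687730) = (-2201465 + 15944049)*(1/4687730) = 13742584*(1/4687730) = 6871292/2343865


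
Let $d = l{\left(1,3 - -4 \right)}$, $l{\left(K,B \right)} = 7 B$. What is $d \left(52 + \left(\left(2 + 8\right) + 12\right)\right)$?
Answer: $3626$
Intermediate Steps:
$d = 49$ ($d = 7 \left(3 - -4\right) = 7 \left(3 + 4\right) = 7 \cdot 7 = 49$)
$d \left(52 + \left(\left(2 + 8\right) + 12\right)\right) = 49 \left(52 + \left(\left(2 + 8\right) + 12\right)\right) = 49 \left(52 + \left(10 + 12\right)\right) = 49 \left(52 + 22\right) = 49 \cdot 74 = 3626$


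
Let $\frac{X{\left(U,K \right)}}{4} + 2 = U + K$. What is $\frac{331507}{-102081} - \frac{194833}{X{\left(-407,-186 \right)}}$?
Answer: $\frac{389791037}{4958220} \approx 78.615$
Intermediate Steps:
$X{\left(U,K \right)} = -8 + 4 K + 4 U$ ($X{\left(U,K \right)} = -8 + 4 \left(U + K\right) = -8 + 4 \left(K + U\right) = -8 + \left(4 K + 4 U\right) = -8 + 4 K + 4 U$)
$\frac{331507}{-102081} - \frac{194833}{X{\left(-407,-186 \right)}} = \frac{331507}{-102081} - \frac{194833}{-8 + 4 \left(-186\right) + 4 \left(-407\right)} = 331507 \left(- \frac{1}{102081}\right) - \frac{194833}{-8 - 744 - 1628} = - \frac{331507}{102081} - \frac{194833}{-2380} = - \frac{331507}{102081} - - \frac{194833}{2380} = - \frac{331507}{102081} + \frac{194833}{2380} = \frac{389791037}{4958220}$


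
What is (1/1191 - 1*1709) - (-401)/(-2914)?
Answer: -5931685643/3470574 ≈ -1709.1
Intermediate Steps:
(1/1191 - 1*1709) - (-401)/(-2914) = (1/1191 - 1709) - (-401)*(-1)/2914 = -2035418/1191 - 1*401/2914 = -2035418/1191 - 401/2914 = -5931685643/3470574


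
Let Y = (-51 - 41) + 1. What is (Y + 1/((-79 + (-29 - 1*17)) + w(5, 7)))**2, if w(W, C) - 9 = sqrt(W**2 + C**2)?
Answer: 741613411479/89538962 + 608939*sqrt(74)/44769481 ≈ 8282.7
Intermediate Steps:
Y = -91 (Y = -92 + 1 = -91)
w(W, C) = 9 + sqrt(C**2 + W**2) (w(W, C) = 9 + sqrt(W**2 + C**2) = 9 + sqrt(C**2 + W**2))
(Y + 1/((-79 + (-29 - 1*17)) + w(5, 7)))**2 = (-91 + 1/((-79 + (-29 - 1*17)) + (9 + sqrt(7**2 + 5**2))))**2 = (-91 + 1/((-79 + (-29 - 17)) + (9 + sqrt(49 + 25))))**2 = (-91 + 1/((-79 - 46) + (9 + sqrt(74))))**2 = (-91 + 1/(-125 + (9 + sqrt(74))))**2 = (-91 + 1/(-116 + sqrt(74)))**2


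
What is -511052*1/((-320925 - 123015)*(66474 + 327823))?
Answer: 127763/43761052545 ≈ 2.9196e-6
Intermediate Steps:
-511052*1/((-320925 - 123015)*(66474 + 327823)) = -511052/(394297*(-443940)) = -511052/(-175044210180) = -511052*(-1/175044210180) = 127763/43761052545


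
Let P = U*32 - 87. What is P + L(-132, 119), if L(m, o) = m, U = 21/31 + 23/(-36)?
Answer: -60757/279 ≈ -217.77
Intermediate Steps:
U = 43/1116 (U = 21*(1/31) + 23*(-1/36) = 21/31 - 23/36 = 43/1116 ≈ 0.038530)
P = -23929/279 (P = (43/1116)*32 - 87 = 344/279 - 87 = -23929/279 ≈ -85.767)
P + L(-132, 119) = -23929/279 - 132 = -60757/279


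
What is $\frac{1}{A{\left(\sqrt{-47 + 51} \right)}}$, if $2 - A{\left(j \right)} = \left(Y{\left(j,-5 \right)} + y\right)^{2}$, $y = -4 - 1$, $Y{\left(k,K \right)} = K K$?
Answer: $- \frac{1}{398} \approx -0.0025126$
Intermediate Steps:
$Y{\left(k,K \right)} = K^{2}$
$y = -5$
$A{\left(j \right)} = -398$ ($A{\left(j \right)} = 2 - \left(\left(-5\right)^{2} - 5\right)^{2} = 2 - \left(25 - 5\right)^{2} = 2 - 20^{2} = 2 - 400 = -398$)
$\frac{1}{A{\left(\sqrt{-47 + 51} \right)}} = \frac{1}{-398} = - \frac{1}{398}$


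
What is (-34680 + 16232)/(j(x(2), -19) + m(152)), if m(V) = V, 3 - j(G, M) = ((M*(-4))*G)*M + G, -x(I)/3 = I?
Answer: 18448/8503 ≈ 2.1696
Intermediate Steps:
x(I) = -3*I
j(G, M) = 3 - G + 4*G*M² (j(G, M) = 3 - (((M*(-4))*G)*M + G) = 3 - (((-4*M)*G)*M + G) = 3 - ((-4*G*M)*M + G) = 3 - (-4*G*M² + G) = 3 - (G - 4*G*M²) = 3 + (-G + 4*G*M²) = 3 - G + 4*G*M²)
(-34680 + 16232)/(j(x(2), -19) + m(152)) = (-34680 + 16232)/((3 - (-3)*2 + 4*(-3*2)*(-19)²) + 152) = -18448/((3 - 1*(-6) + 4*(-6)*361) + 152) = -18448/((3 + 6 - 8664) + 152) = -18448/(-8655 + 152) = -18448/(-8503) = -18448*(-1/8503) = 18448/8503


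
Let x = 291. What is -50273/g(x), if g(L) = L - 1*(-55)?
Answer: -50273/346 ≈ -145.30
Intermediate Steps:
g(L) = 55 + L (g(L) = L + 55 = 55 + L)
-50273/g(x) = -50273/(55 + 291) = -50273/346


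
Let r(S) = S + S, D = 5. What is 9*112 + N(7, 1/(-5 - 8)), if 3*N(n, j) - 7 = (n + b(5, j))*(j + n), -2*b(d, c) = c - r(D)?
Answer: 526324/507 ≈ 1038.1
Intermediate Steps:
r(S) = 2*S
b(d, c) = 5 - c/2 (b(d, c) = -(c - 2*5)/2 = -(c - 1*10)/2 = -(c - 10)/2 = -(-10 + c)/2 = 5 - c/2)
N(n, j) = 7/3 + (j + n)*(5 + n - j/2)/3 (N(n, j) = 7/3 + ((n + (5 - j/2))*(j + n))/3 = 7/3 + ((5 + n - j/2)*(j + n))/3 = 7/3 + ((j + n)*(5 + n - j/2))/3 = 7/3 + (j + n)*(5 + n - j/2)/3)
9*112 + N(7, 1/(-5 - 8)) = 9*112 + (7/3 - 1/(6*(-5 - 8)**2) + (1/3)*7**2 + 5/(3*(-5 - 8)) + (5/3)*7 + (1/6)*7/(-5 - 8)) = 1008 + (7/3 - (1/(-13))**2/6 + (1/3)*49 + (5/3)/(-13) + 35/3 + (1/6)*7/(-13)) = 1008 + (7/3 - (-1/13)**2/6 + 49/3 + (5/3)*(-1/13) + 35/3 + (1/6)*(-1/13)*7) = 1008 + (7/3 - 1/6*1/169 + 49/3 - 5/39 + 35/3 - 7/78) = 1008 + (7/3 - 1/1014 + 49/3 - 5/39 + 35/3 - 7/78) = 1008 + 15268/507 = 526324/507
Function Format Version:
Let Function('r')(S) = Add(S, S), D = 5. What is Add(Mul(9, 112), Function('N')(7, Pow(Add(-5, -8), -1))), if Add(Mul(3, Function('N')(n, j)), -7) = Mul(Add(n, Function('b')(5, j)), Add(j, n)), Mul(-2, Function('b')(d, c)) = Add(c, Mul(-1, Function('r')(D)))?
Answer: Rational(526324, 507) ≈ 1038.1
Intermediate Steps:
Function('r')(S) = Mul(2, S)
Function('b')(d, c) = Add(5, Mul(Rational(-1, 2), c)) (Function('b')(d, c) = Mul(Rational(-1, 2), Add(c, Mul(-1, Mul(2, 5)))) = Mul(Rational(-1, 2), Add(c, Mul(-1, 10))) = Mul(Rational(-1, 2), Add(c, -10)) = Mul(Rational(-1, 2), Add(-10, c)) = Add(5, Mul(Rational(-1, 2), c)))
Function('N')(n, j) = Add(Rational(7, 3), Mul(Rational(1, 3), Add(j, n), Add(5, n, Mul(Rational(-1, 2), j)))) (Function('N')(n, j) = Add(Rational(7, 3), Mul(Rational(1, 3), Mul(Add(n, Add(5, Mul(Rational(-1, 2), j))), Add(j, n)))) = Add(Rational(7, 3), Mul(Rational(1, 3), Mul(Add(5, n, Mul(Rational(-1, 2), j)), Add(j, n)))) = Add(Rational(7, 3), Mul(Rational(1, 3), Mul(Add(j, n), Add(5, n, Mul(Rational(-1, 2), j))))) = Add(Rational(7, 3), Mul(Rational(1, 3), Add(j, n), Add(5, n, Mul(Rational(-1, 2), j)))))
Add(Mul(9, 112), Function('N')(7, Pow(Add(-5, -8), -1))) = Add(Mul(9, 112), Add(Rational(7, 3), Mul(Rational(-1, 6), Pow(Pow(Add(-5, -8), -1), 2)), Mul(Rational(1, 3), Pow(7, 2)), Mul(Rational(5, 3), Pow(Add(-5, -8), -1)), Mul(Rational(5, 3), 7), Mul(Rational(1, 6), Pow(Add(-5, -8), -1), 7))) = Add(1008, Add(Rational(7, 3), Mul(Rational(-1, 6), Pow(Pow(-13, -1), 2)), Mul(Rational(1, 3), 49), Mul(Rational(5, 3), Pow(-13, -1)), Rational(35, 3), Mul(Rational(1, 6), Pow(-13, -1), 7))) = Add(1008, Add(Rational(7, 3), Mul(Rational(-1, 6), Pow(Rational(-1, 13), 2)), Rational(49, 3), Mul(Rational(5, 3), Rational(-1, 13)), Rational(35, 3), Mul(Rational(1, 6), Rational(-1, 13), 7))) = Add(1008, Add(Rational(7, 3), Mul(Rational(-1, 6), Rational(1, 169)), Rational(49, 3), Rational(-5, 39), Rational(35, 3), Rational(-7, 78))) = Add(1008, Add(Rational(7, 3), Rational(-1, 1014), Rational(49, 3), Rational(-5, 39), Rational(35, 3), Rational(-7, 78))) = Add(1008, Rational(15268, 507)) = Rational(526324, 507)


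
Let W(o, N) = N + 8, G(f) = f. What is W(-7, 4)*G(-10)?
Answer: -120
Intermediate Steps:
W(o, N) = 8 + N
W(-7, 4)*G(-10) = (8 + 4)*(-10) = 12*(-10) = -120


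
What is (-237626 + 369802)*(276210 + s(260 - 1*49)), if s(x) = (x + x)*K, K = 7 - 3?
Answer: 36731446048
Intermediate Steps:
K = 4
s(x) = 8*x (s(x) = (x + x)*4 = (2*x)*4 = 8*x)
(-237626 + 369802)*(276210 + s(260 - 1*49)) = (-237626 + 369802)*(276210 + 8*(260 - 1*49)) = 132176*(276210 + 8*(260 - 49)) = 132176*(276210 + 8*211) = 132176*(276210 + 1688) = 132176*277898 = 36731446048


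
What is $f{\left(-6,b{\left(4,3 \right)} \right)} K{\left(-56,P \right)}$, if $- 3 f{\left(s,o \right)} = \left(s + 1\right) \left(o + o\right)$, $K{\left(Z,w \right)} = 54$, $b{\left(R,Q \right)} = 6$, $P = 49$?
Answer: $1080$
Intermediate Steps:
$f{\left(s,o \right)} = - \frac{2 o \left(1 + s\right)}{3}$ ($f{\left(s,o \right)} = - \frac{\left(s + 1\right) \left(o + o\right)}{3} = - \frac{\left(1 + s\right) 2 o}{3} = - \frac{2 o \left(1 + s\right)}{3}$)
$f{\left(-6,b{\left(4,3 \right)} \right)} K{\left(-56,P \right)} = \left(- \frac{2}{3}\right) 6 \left(1 - 6\right) 54 = \left(- \frac{2}{3}\right) 6 \left(-5\right) 54 = 20 \cdot 54 = 1080$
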